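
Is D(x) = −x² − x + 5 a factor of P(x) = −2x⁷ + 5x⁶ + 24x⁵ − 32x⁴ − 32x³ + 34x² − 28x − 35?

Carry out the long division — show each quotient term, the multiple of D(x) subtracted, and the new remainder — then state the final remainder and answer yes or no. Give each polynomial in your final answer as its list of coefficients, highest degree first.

R = [0], so D(x) is a factor of P(x). yes

Step 1: lead(−2x⁷ + 5x⁶ + 24x⁵ − 32x⁴ − 32x³ + 34x² − 28x − 35) ÷ lead(D) = −2x⁷ ÷ −x² = 2x⁵. Subtract (2x⁵)·D = −2x⁷ − 2x⁶ + 10x⁵. Remainder: 7x⁶ + 14x⁵ − 32x⁴ − 32x³ + 34x² − 28x − 35.
Step 2: lead(7x⁶ + 14x⁵ − 32x⁴ − 32x³ + 34x² − 28x − 35) ÷ lead(D) = 7x⁶ ÷ −x² = −7x⁴. Subtract (−7x⁴)·D = 7x⁶ + 7x⁵ − 35x⁴. Remainder: 7x⁵ + 3x⁴ − 32x³ + 34x² − 28x − 35.
Step 3: lead(7x⁵ + 3x⁴ − 32x³ + 34x² − 28x − 35) ÷ lead(D) = 7x⁵ ÷ −x² = −7x³. Subtract (−7x³)·D = 7x⁵ + 7x⁴ − 35x³. Remainder: −4x⁴ + 3x³ + 34x² − 28x − 35.
Step 4: lead(−4x⁴ + 3x³ + 34x² − 28x − 35) ÷ lead(D) = −4x⁴ ÷ −x² = 4x². Subtract (4x²)·D = −4x⁴ − 4x³ + 20x². Remainder: 7x³ + 14x² − 28x − 35.
Step 5: lead(7x³ + 14x² − 28x − 35) ÷ lead(D) = 7x³ ÷ −x² = −7x. Subtract (−7x)·D = 7x³ + 7x² − 35x. Remainder: 7x² + 7x − 35.
Step 6: lead(7x² + 7x − 35) ÷ lead(D) = 7x² ÷ −x² = −7. Subtract (−7)·D = 7x² + 7x − 35. Remainder: 0.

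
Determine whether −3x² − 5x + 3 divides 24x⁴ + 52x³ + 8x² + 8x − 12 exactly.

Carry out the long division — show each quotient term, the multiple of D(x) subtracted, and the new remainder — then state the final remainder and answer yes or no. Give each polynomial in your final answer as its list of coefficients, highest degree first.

Step 1: lead(24x⁴ + 52x³ + 8x² + 8x − 12) ÷ lead(D) = 24x⁴ ÷ −3x² = −8x². Subtract (−8x²)·D = 24x⁴ + 40x³ − 24x². Remainder: 12x³ + 32x² + 8x − 12.
Step 2: lead(12x³ + 32x² + 8x − 12) ÷ lead(D) = 12x³ ÷ −3x² = −4x. Subtract (−4x)·D = 12x³ + 20x² − 12x. Remainder: 12x² + 20x − 12.
Step 3: lead(12x² + 20x − 12) ÷ lead(D) = 12x² ÷ −3x² = −4. Subtract (−4)·D = 12x² + 20x − 12. Remainder: 0.

R = [0], so D(x) is a factor of P(x). yes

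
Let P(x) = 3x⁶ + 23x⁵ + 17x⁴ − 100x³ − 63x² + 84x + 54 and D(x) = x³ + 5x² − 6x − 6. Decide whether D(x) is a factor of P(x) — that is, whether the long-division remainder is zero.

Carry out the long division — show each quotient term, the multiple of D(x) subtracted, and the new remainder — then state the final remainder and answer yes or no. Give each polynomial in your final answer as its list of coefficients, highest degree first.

R = [0], so D(x) is a factor of P(x). yes

Step 1: lead(3x⁶ + 23x⁵ + 17x⁴ − 100x³ − 63x² + 84x + 54) ÷ lead(D) = 3x⁶ ÷ x³ = 3x³. Subtract (3x³)·D = 3x⁶ + 15x⁵ − 18x⁴ − 18x³. Remainder: 8x⁵ + 35x⁴ − 82x³ − 63x² + 84x + 54.
Step 2: lead(8x⁵ + 35x⁴ − 82x³ − 63x² + 84x + 54) ÷ lead(D) = 8x⁵ ÷ x³ = 8x². Subtract (8x²)·D = 8x⁵ + 40x⁴ − 48x³ − 48x². Remainder: −5x⁴ − 34x³ − 15x² + 84x + 54.
Step 3: lead(−5x⁴ − 34x³ − 15x² + 84x + 54) ÷ lead(D) = −5x⁴ ÷ x³ = −5x. Subtract (−5x)·D = −5x⁴ − 25x³ + 30x² + 30x. Remainder: −9x³ − 45x² + 54x + 54.
Step 4: lead(−9x³ − 45x² + 54x + 54) ÷ lead(D) = −9x³ ÷ x³ = −9. Subtract (−9)·D = −9x³ − 45x² + 54x + 54. Remainder: 0.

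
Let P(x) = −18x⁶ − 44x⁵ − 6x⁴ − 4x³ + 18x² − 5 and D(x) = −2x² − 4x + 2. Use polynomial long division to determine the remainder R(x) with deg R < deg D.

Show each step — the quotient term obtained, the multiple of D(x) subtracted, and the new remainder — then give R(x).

Step 1: lead(−18x⁶ − 44x⁵ − 6x⁴ − 4x³ + 18x² − 5) ÷ lead(D) = −18x⁶ ÷ −2x² = 9x⁴. Subtract (9x⁴)·D = −18x⁶ − 36x⁵ + 18x⁴. Remainder: −8x⁵ − 24x⁴ − 4x³ + 18x² − 5.
Step 2: lead(−8x⁵ − 24x⁴ − 4x³ + 18x² − 5) ÷ lead(D) = −8x⁵ ÷ −2x² = 4x³. Subtract (4x³)·D = −8x⁵ − 16x⁴ + 8x³. Remainder: −8x⁴ − 12x³ + 18x² − 5.
Step 3: lead(−8x⁴ − 12x³ + 18x² − 5) ÷ lead(D) = −8x⁴ ÷ −2x² = 4x². Subtract (4x²)·D = −8x⁴ − 16x³ + 8x². Remainder: 4x³ + 10x² − 5.
Step 4: lead(4x³ + 10x² − 5) ÷ lead(D) = 4x³ ÷ −2x² = −2x. Subtract (−2x)·D = 4x³ + 8x² − 4x. Remainder: 2x² + 4x − 5.
Step 5: lead(2x² + 4x − 5) ÷ lead(D) = 2x² ÷ −2x² = −1. Subtract (−1)·D = 2x² + 4x − 2. Remainder: −3.

R(x) = −3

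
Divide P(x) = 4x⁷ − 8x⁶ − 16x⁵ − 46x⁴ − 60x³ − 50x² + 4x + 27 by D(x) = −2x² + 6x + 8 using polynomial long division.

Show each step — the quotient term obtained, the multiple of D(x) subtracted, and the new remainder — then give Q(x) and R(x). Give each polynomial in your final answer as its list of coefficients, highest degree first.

Step 1: lead(4x⁷ − 8x⁶ − 16x⁵ − 46x⁴ − 60x³ − 50x² + 4x + 27) ÷ lead(D) = 4x⁷ ÷ −2x² = −2x⁵. Subtract (−2x⁵)·D = 4x⁷ − 12x⁶ − 16x⁵. Remainder: 4x⁶ − 46x⁴ − 60x³ − 50x² + 4x + 27.
Step 2: lead(4x⁶ − 46x⁴ − 60x³ − 50x² + 4x + 27) ÷ lead(D) = 4x⁶ ÷ −2x² = −2x⁴. Subtract (−2x⁴)·D = 4x⁶ − 12x⁵ − 16x⁴. Remainder: 12x⁵ − 30x⁴ − 60x³ − 50x² + 4x + 27.
Step 3: lead(12x⁵ − 30x⁴ − 60x³ − 50x² + 4x + 27) ÷ lead(D) = 12x⁵ ÷ −2x² = −6x³. Subtract (−6x³)·D = 12x⁵ − 36x⁴ − 48x³. Remainder: 6x⁴ − 12x³ − 50x² + 4x + 27.
Step 4: lead(6x⁴ − 12x³ − 50x² + 4x + 27) ÷ lead(D) = 6x⁴ ÷ −2x² = −3x². Subtract (−3x²)·D = 6x⁴ − 18x³ − 24x². Remainder: 6x³ − 26x² + 4x + 27.
Step 5: lead(6x³ − 26x² + 4x + 27) ÷ lead(D) = 6x³ ÷ −2x² = −3x. Subtract (−3x)·D = 6x³ − 18x² − 24x. Remainder: −8x² + 28x + 27.
Step 6: lead(−8x² + 28x + 27) ÷ lead(D) = −8x² ÷ −2x² = 4. Subtract (4)·D = −8x² + 24x + 32. Remainder: 4x − 5.

Q = [-2, -2, -6, -3, -3, 4]; R = [4, -5]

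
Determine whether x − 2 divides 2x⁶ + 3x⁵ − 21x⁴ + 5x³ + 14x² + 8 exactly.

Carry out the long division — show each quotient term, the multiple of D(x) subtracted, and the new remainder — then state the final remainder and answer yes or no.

Step 1: lead(2x⁶ + 3x⁵ − 21x⁴ + 5x³ + 14x² + 8) ÷ lead(D) = 2x⁶ ÷ x = 2x⁵. Subtract (2x⁵)·D = 2x⁶ − 4x⁵. Remainder: 7x⁵ − 21x⁴ + 5x³ + 14x² + 8.
Step 2: lead(7x⁵ − 21x⁴ + 5x³ + 14x² + 8) ÷ lead(D) = 7x⁵ ÷ x = 7x⁴. Subtract (7x⁴)·D = 7x⁵ − 14x⁴. Remainder: −7x⁴ + 5x³ + 14x² + 8.
Step 3: lead(−7x⁴ + 5x³ + 14x² + 8) ÷ lead(D) = −7x⁴ ÷ x = −7x³. Subtract (−7x³)·D = −7x⁴ + 14x³. Remainder: −9x³ + 14x² + 8.
Step 4: lead(−9x³ + 14x² + 8) ÷ lead(D) = −9x³ ÷ x = −9x². Subtract (−9x²)·D = −9x³ + 18x². Remainder: −4x² + 8.
Step 5: lead(−4x² + 8) ÷ lead(D) = −4x² ÷ x = −4x. Subtract (−4x)·D = −4x² + 8x. Remainder: −8x + 8.
Step 6: lead(−8x + 8) ÷ lead(D) = −8x ÷ x = −8. Subtract (−8)·D = −8x + 16. Remainder: −8.

R(x) = −8, so D(x) is not a factor of P(x). no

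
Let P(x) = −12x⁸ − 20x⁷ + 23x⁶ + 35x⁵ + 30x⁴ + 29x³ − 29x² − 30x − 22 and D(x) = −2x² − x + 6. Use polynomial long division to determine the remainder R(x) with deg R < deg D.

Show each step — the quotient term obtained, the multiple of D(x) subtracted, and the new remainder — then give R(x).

R(x) = −4x + 2

Step 1: lead(−12x⁸ − 20x⁷ + 23x⁶ + 35x⁵ + 30x⁴ + 29x³ − 29x² − 30x − 22) ÷ lead(D) = −12x⁸ ÷ −2x² = 6x⁶. Subtract (6x⁶)·D = −12x⁸ − 6x⁷ + 36x⁶. Remainder: −14x⁷ − 13x⁶ + 35x⁵ + 30x⁴ + 29x³ − 29x² − 30x − 22.
Step 2: lead(−14x⁷ − 13x⁶ + 35x⁵ + 30x⁴ + 29x³ − 29x² − 30x − 22) ÷ lead(D) = −14x⁷ ÷ −2x² = 7x⁵. Subtract (7x⁵)·D = −14x⁷ − 7x⁶ + 42x⁵. Remainder: −6x⁶ − 7x⁵ + 30x⁴ + 29x³ − 29x² − 30x − 22.
Step 3: lead(−6x⁶ − 7x⁵ + 30x⁴ + 29x³ − 29x² − 30x − 22) ÷ lead(D) = −6x⁶ ÷ −2x² = 3x⁴. Subtract (3x⁴)·D = −6x⁶ − 3x⁵ + 18x⁴. Remainder: −4x⁵ + 12x⁴ + 29x³ − 29x² − 30x − 22.
Step 4: lead(−4x⁵ + 12x⁴ + 29x³ − 29x² − 30x − 22) ÷ lead(D) = −4x⁵ ÷ −2x² = 2x³. Subtract (2x³)·D = −4x⁵ − 2x⁴ + 12x³. Remainder: 14x⁴ + 17x³ − 29x² − 30x − 22.
Step 5: lead(14x⁴ + 17x³ − 29x² − 30x − 22) ÷ lead(D) = 14x⁴ ÷ −2x² = −7x². Subtract (−7x²)·D = 14x⁴ + 7x³ − 42x². Remainder: 10x³ + 13x² − 30x − 22.
Step 6: lead(10x³ + 13x² − 30x − 22) ÷ lead(D) = 10x³ ÷ −2x² = −5x. Subtract (−5x)·D = 10x³ + 5x² − 30x. Remainder: 8x² − 22.
Step 7: lead(8x² − 22) ÷ lead(D) = 8x² ÷ −2x² = −4. Subtract (−4)·D = 8x² + 4x − 24. Remainder: −4x + 2.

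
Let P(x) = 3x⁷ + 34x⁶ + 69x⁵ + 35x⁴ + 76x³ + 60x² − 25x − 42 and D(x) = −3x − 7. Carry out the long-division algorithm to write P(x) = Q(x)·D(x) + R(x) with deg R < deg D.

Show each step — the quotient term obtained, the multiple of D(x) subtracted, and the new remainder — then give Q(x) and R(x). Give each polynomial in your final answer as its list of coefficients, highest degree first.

Q = [-1, -9, -2, -7, -9, 1, 6]; R = [0]

Step 1: lead(3x⁷ + 34x⁶ + 69x⁵ + 35x⁴ + 76x³ + 60x² − 25x − 42) ÷ lead(D) = 3x⁷ ÷ −3x = −x⁶. Subtract (−x⁶)·D = 3x⁷ + 7x⁶. Remainder: 27x⁶ + 69x⁵ + 35x⁴ + 76x³ + 60x² − 25x − 42.
Step 2: lead(27x⁶ + 69x⁵ + 35x⁴ + 76x³ + 60x² − 25x − 42) ÷ lead(D) = 27x⁶ ÷ −3x = −9x⁵. Subtract (−9x⁵)·D = 27x⁶ + 63x⁵. Remainder: 6x⁵ + 35x⁴ + 76x³ + 60x² − 25x − 42.
Step 3: lead(6x⁵ + 35x⁴ + 76x³ + 60x² − 25x − 42) ÷ lead(D) = 6x⁵ ÷ −3x = −2x⁴. Subtract (−2x⁴)·D = 6x⁵ + 14x⁴. Remainder: 21x⁴ + 76x³ + 60x² − 25x − 42.
Step 4: lead(21x⁴ + 76x³ + 60x² − 25x − 42) ÷ lead(D) = 21x⁴ ÷ −3x = −7x³. Subtract (−7x³)·D = 21x⁴ + 49x³. Remainder: 27x³ + 60x² − 25x − 42.
Step 5: lead(27x³ + 60x² − 25x − 42) ÷ lead(D) = 27x³ ÷ −3x = −9x². Subtract (−9x²)·D = 27x³ + 63x². Remainder: −3x² − 25x − 42.
Step 6: lead(−3x² − 25x − 42) ÷ lead(D) = −3x² ÷ −3x = x. Subtract (x)·D = −3x² − 7x. Remainder: −18x − 42.
Step 7: lead(−18x − 42) ÷ lead(D) = −18x ÷ −3x = 6. Subtract (6)·D = −18x − 42. Remainder: 0.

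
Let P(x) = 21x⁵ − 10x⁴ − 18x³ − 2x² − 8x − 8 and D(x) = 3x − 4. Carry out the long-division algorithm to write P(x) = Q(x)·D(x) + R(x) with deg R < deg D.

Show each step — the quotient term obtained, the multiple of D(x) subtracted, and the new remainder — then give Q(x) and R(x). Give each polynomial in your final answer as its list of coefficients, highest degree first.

Step 1: lead(21x⁵ − 10x⁴ − 18x³ − 2x² − 8x − 8) ÷ lead(D) = 21x⁵ ÷ 3x = 7x⁴. Subtract (7x⁴)·D = 21x⁵ − 28x⁴. Remainder: 18x⁴ − 18x³ − 2x² − 8x − 8.
Step 2: lead(18x⁴ − 18x³ − 2x² − 8x − 8) ÷ lead(D) = 18x⁴ ÷ 3x = 6x³. Subtract (6x³)·D = 18x⁴ − 24x³. Remainder: 6x³ − 2x² − 8x − 8.
Step 3: lead(6x³ − 2x² − 8x − 8) ÷ lead(D) = 6x³ ÷ 3x = 2x². Subtract (2x²)·D = 6x³ − 8x². Remainder: 6x² − 8x − 8.
Step 4: lead(6x² − 8x − 8) ÷ lead(D) = 6x² ÷ 3x = 2x. Subtract (2x)·D = 6x² − 8x. Remainder: −8.

Q = [7, 6, 2, 2, 0]; R = [-8]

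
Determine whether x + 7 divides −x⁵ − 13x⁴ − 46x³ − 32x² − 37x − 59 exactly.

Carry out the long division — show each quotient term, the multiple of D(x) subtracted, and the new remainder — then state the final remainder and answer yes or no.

R(x) = 4, so D(x) is not a factor of P(x). no

Step 1: lead(−x⁵ − 13x⁴ − 46x³ − 32x² − 37x − 59) ÷ lead(D) = −x⁵ ÷ x = −x⁴. Subtract (−x⁴)·D = −x⁵ − 7x⁴. Remainder: −6x⁴ − 46x³ − 32x² − 37x − 59.
Step 2: lead(−6x⁴ − 46x³ − 32x² − 37x − 59) ÷ lead(D) = −6x⁴ ÷ x = −6x³. Subtract (−6x³)·D = −6x⁴ − 42x³. Remainder: −4x³ − 32x² − 37x − 59.
Step 3: lead(−4x³ − 32x² − 37x − 59) ÷ lead(D) = −4x³ ÷ x = −4x². Subtract (−4x²)·D = −4x³ − 28x². Remainder: −4x² − 37x − 59.
Step 4: lead(−4x² − 37x − 59) ÷ lead(D) = −4x² ÷ x = −4x. Subtract (−4x)·D = −4x² − 28x. Remainder: −9x − 59.
Step 5: lead(−9x − 59) ÷ lead(D) = −9x ÷ x = −9. Subtract (−9)·D = −9x − 63. Remainder: 4.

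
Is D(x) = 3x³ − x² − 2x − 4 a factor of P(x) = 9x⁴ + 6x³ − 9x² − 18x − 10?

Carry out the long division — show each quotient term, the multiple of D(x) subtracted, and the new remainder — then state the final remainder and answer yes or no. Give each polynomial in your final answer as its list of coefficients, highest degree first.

Step 1: lead(9x⁴ + 6x³ − 9x² − 18x − 10) ÷ lead(D) = 9x⁴ ÷ 3x³ = 3x. Subtract (3x)·D = 9x⁴ − 3x³ − 6x² − 12x. Remainder: 9x³ − 3x² − 6x − 10.
Step 2: lead(9x³ − 3x² − 6x − 10) ÷ lead(D) = 9x³ ÷ 3x³ = 3. Subtract (3)·D = 9x³ − 3x² − 6x − 12. Remainder: 2.

R = [2], so D(x) is not a factor of P(x). no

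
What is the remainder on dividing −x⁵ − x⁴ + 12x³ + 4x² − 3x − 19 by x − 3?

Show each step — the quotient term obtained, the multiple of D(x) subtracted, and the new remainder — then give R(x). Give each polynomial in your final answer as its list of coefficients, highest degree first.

R = [8]

Step 1: lead(−x⁵ − x⁴ + 12x³ + 4x² − 3x − 19) ÷ lead(D) = −x⁵ ÷ x = −x⁴. Subtract (−x⁴)·D = −x⁵ + 3x⁴. Remainder: −4x⁴ + 12x³ + 4x² − 3x − 19.
Step 2: lead(−4x⁴ + 12x³ + 4x² − 3x − 19) ÷ lead(D) = −4x⁴ ÷ x = −4x³. Subtract (−4x³)·D = −4x⁴ + 12x³. Remainder: 4x² − 3x − 19.
Step 3: lead(4x² − 3x − 19) ÷ lead(D) = 4x² ÷ x = 4x. Subtract (4x)·D = 4x² − 12x. Remainder: 9x − 19.
Step 4: lead(9x − 19) ÷ lead(D) = 9x ÷ x = 9. Subtract (9)·D = 9x − 27. Remainder: 8.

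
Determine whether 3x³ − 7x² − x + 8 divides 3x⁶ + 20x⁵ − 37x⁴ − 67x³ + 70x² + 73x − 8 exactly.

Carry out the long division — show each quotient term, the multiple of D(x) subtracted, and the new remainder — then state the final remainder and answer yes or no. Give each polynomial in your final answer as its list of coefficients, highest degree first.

R = [0], so D(x) is a factor of P(x). yes

Step 1: lead(3x⁶ + 20x⁵ − 37x⁴ − 67x³ + 70x² + 73x − 8) ÷ lead(D) = 3x⁶ ÷ 3x³ = x³. Subtract (x³)·D = 3x⁶ − 7x⁵ − x⁴ + 8x³. Remainder: 27x⁵ − 36x⁴ − 75x³ + 70x² + 73x − 8.
Step 2: lead(27x⁵ − 36x⁴ − 75x³ + 70x² + 73x − 8) ÷ lead(D) = 27x⁵ ÷ 3x³ = 9x². Subtract (9x²)·D = 27x⁵ − 63x⁴ − 9x³ + 72x². Remainder: 27x⁴ − 66x³ − 2x² + 73x − 8.
Step 3: lead(27x⁴ − 66x³ − 2x² + 73x − 8) ÷ lead(D) = 27x⁴ ÷ 3x³ = 9x. Subtract (9x)·D = 27x⁴ − 63x³ − 9x² + 72x. Remainder: −3x³ + 7x² + x − 8.
Step 4: lead(−3x³ + 7x² + x − 8) ÷ lead(D) = −3x³ ÷ 3x³ = −1. Subtract (−1)·D = −3x³ + 7x² + x − 8. Remainder: 0.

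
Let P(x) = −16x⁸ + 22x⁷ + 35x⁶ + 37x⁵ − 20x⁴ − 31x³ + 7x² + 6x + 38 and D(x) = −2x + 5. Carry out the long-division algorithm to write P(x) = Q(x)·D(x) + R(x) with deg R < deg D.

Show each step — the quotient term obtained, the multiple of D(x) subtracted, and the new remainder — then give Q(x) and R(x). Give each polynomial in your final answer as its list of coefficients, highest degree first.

Q = [8, 9, 5, -6, -5, 3, 4, 7]; R = [3]

Step 1: lead(−16x⁸ + 22x⁷ + 35x⁶ + 37x⁵ − 20x⁴ − 31x³ + 7x² + 6x + 38) ÷ lead(D) = −16x⁸ ÷ −2x = 8x⁷. Subtract (8x⁷)·D = −16x⁸ + 40x⁷. Remainder: −18x⁷ + 35x⁶ + 37x⁵ − 20x⁴ − 31x³ + 7x² + 6x + 38.
Step 2: lead(−18x⁷ + 35x⁶ + 37x⁵ − 20x⁴ − 31x³ + 7x² + 6x + 38) ÷ lead(D) = −18x⁷ ÷ −2x = 9x⁶. Subtract (9x⁶)·D = −18x⁷ + 45x⁶. Remainder: −10x⁶ + 37x⁵ − 20x⁴ − 31x³ + 7x² + 6x + 38.
Step 3: lead(−10x⁶ + 37x⁵ − 20x⁴ − 31x³ + 7x² + 6x + 38) ÷ lead(D) = −10x⁶ ÷ −2x = 5x⁵. Subtract (5x⁵)·D = −10x⁶ + 25x⁵. Remainder: 12x⁵ − 20x⁴ − 31x³ + 7x² + 6x + 38.
Step 4: lead(12x⁵ − 20x⁴ − 31x³ + 7x² + 6x + 38) ÷ lead(D) = 12x⁵ ÷ −2x = −6x⁴. Subtract (−6x⁴)·D = 12x⁵ − 30x⁴. Remainder: 10x⁴ − 31x³ + 7x² + 6x + 38.
Step 5: lead(10x⁴ − 31x³ + 7x² + 6x + 38) ÷ lead(D) = 10x⁴ ÷ −2x = −5x³. Subtract (−5x³)·D = 10x⁴ − 25x³. Remainder: −6x³ + 7x² + 6x + 38.
Step 6: lead(−6x³ + 7x² + 6x + 38) ÷ lead(D) = −6x³ ÷ −2x = 3x². Subtract (3x²)·D = −6x³ + 15x². Remainder: −8x² + 6x + 38.
Step 7: lead(−8x² + 6x + 38) ÷ lead(D) = −8x² ÷ −2x = 4x. Subtract (4x)·D = −8x² + 20x. Remainder: −14x + 38.
Step 8: lead(−14x + 38) ÷ lead(D) = −14x ÷ −2x = 7. Subtract (7)·D = −14x + 35. Remainder: 3.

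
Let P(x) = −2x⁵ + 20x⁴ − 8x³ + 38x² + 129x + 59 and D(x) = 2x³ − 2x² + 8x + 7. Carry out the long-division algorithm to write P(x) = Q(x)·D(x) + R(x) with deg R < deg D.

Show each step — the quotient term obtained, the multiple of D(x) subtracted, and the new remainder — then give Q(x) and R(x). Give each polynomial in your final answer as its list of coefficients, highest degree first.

Q = [-1, 9, 9]; R = [-9, -6, -4]

Step 1: lead(−2x⁵ + 20x⁴ − 8x³ + 38x² + 129x + 59) ÷ lead(D) = −2x⁵ ÷ 2x³ = −x². Subtract (−x²)·D = −2x⁵ + 2x⁴ − 8x³ − 7x². Remainder: 18x⁴ + 45x² + 129x + 59.
Step 2: lead(18x⁴ + 45x² + 129x + 59) ÷ lead(D) = 18x⁴ ÷ 2x³ = 9x. Subtract (9x)·D = 18x⁴ − 18x³ + 72x² + 63x. Remainder: 18x³ − 27x² + 66x + 59.
Step 3: lead(18x³ − 27x² + 66x + 59) ÷ lead(D) = 18x³ ÷ 2x³ = 9. Subtract (9)·D = 18x³ − 18x² + 72x + 63. Remainder: −9x² − 6x − 4.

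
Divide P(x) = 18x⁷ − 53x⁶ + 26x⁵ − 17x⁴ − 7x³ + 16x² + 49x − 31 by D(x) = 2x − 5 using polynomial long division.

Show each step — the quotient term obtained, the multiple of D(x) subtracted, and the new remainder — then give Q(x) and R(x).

Q(x) = 9x⁶ − 4x⁵ + 3x⁴ − x³ − 6x² − 7x + 7; R(x) = 4

Step 1: lead(18x⁷ − 53x⁶ + 26x⁵ − 17x⁴ − 7x³ + 16x² + 49x − 31) ÷ lead(D) = 18x⁷ ÷ 2x = 9x⁶. Subtract (9x⁶)·D = 18x⁷ − 45x⁶. Remainder: −8x⁶ + 26x⁵ − 17x⁴ − 7x³ + 16x² + 49x − 31.
Step 2: lead(−8x⁶ + 26x⁵ − 17x⁴ − 7x³ + 16x² + 49x − 31) ÷ lead(D) = −8x⁶ ÷ 2x = −4x⁵. Subtract (−4x⁵)·D = −8x⁶ + 20x⁵. Remainder: 6x⁵ − 17x⁴ − 7x³ + 16x² + 49x − 31.
Step 3: lead(6x⁵ − 17x⁴ − 7x³ + 16x² + 49x − 31) ÷ lead(D) = 6x⁵ ÷ 2x = 3x⁴. Subtract (3x⁴)·D = 6x⁵ − 15x⁴. Remainder: −2x⁴ − 7x³ + 16x² + 49x − 31.
Step 4: lead(−2x⁴ − 7x³ + 16x² + 49x − 31) ÷ lead(D) = −2x⁴ ÷ 2x = −x³. Subtract (−x³)·D = −2x⁴ + 5x³. Remainder: −12x³ + 16x² + 49x − 31.
Step 5: lead(−12x³ + 16x² + 49x − 31) ÷ lead(D) = −12x³ ÷ 2x = −6x². Subtract (−6x²)·D = −12x³ + 30x². Remainder: −14x² + 49x − 31.
Step 6: lead(−14x² + 49x − 31) ÷ lead(D) = −14x² ÷ 2x = −7x. Subtract (−7x)·D = −14x² + 35x. Remainder: 14x − 31.
Step 7: lead(14x − 31) ÷ lead(D) = 14x ÷ 2x = 7. Subtract (7)·D = 14x − 35. Remainder: 4.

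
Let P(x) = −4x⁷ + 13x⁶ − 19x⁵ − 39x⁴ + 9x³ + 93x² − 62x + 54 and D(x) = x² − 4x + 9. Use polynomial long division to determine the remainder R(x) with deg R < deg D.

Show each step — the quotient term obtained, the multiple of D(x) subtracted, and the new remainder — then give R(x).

R(x) = −6x + 9

Step 1: lead(−4x⁷ + 13x⁶ − 19x⁵ − 39x⁴ + 9x³ + 93x² − 62x + 54) ÷ lead(D) = −4x⁷ ÷ x² = −4x⁵. Subtract (−4x⁵)·D = −4x⁷ + 16x⁶ − 36x⁵. Remainder: −3x⁶ + 17x⁵ − 39x⁴ + 9x³ + 93x² − 62x + 54.
Step 2: lead(−3x⁶ + 17x⁵ − 39x⁴ + 9x³ + 93x² − 62x + 54) ÷ lead(D) = −3x⁶ ÷ x² = −3x⁴. Subtract (−3x⁴)·D = −3x⁶ + 12x⁵ − 27x⁴. Remainder: 5x⁵ − 12x⁴ + 9x³ + 93x² − 62x + 54.
Step 3: lead(5x⁵ − 12x⁴ + 9x³ + 93x² − 62x + 54) ÷ lead(D) = 5x⁵ ÷ x² = 5x³. Subtract (5x³)·D = 5x⁵ − 20x⁴ + 45x³. Remainder: 8x⁴ − 36x³ + 93x² − 62x + 54.
Step 4: lead(8x⁴ − 36x³ + 93x² − 62x + 54) ÷ lead(D) = 8x⁴ ÷ x² = 8x². Subtract (8x²)·D = 8x⁴ − 32x³ + 72x². Remainder: −4x³ + 21x² − 62x + 54.
Step 5: lead(−4x³ + 21x² − 62x + 54) ÷ lead(D) = −4x³ ÷ x² = −4x. Subtract (−4x)·D = −4x³ + 16x² − 36x. Remainder: 5x² − 26x + 54.
Step 6: lead(5x² − 26x + 54) ÷ lead(D) = 5x² ÷ x² = 5. Subtract (5)·D = 5x² − 20x + 45. Remainder: −6x + 9.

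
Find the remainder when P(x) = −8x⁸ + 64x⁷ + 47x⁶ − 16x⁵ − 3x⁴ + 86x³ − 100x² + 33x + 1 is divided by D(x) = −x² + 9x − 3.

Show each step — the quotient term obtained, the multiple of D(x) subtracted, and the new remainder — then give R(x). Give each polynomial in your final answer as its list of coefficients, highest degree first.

Step 1: lead(−8x⁸ + 64x⁷ + 47x⁶ − 16x⁵ − 3x⁴ + 86x³ − 100x² + 33x + 1) ÷ lead(D) = −8x⁸ ÷ −x² = 8x⁶. Subtract (8x⁶)·D = −8x⁸ + 72x⁷ − 24x⁶. Remainder: −8x⁷ + 71x⁶ − 16x⁵ − 3x⁴ + 86x³ − 100x² + 33x + 1.
Step 2: lead(−8x⁷ + 71x⁶ − 16x⁵ − 3x⁴ + 86x³ − 100x² + 33x + 1) ÷ lead(D) = −8x⁷ ÷ −x² = 8x⁵. Subtract (8x⁵)·D = −8x⁷ + 72x⁶ − 24x⁵. Remainder: −x⁶ + 8x⁵ − 3x⁴ + 86x³ − 100x² + 33x + 1.
Step 3: lead(−x⁶ + 8x⁵ − 3x⁴ + 86x³ − 100x² + 33x + 1) ÷ lead(D) = −x⁶ ÷ −x² = x⁴. Subtract (x⁴)·D = −x⁶ + 9x⁵ − 3x⁴. Remainder: −x⁵ + 86x³ − 100x² + 33x + 1.
Step 4: lead(−x⁵ + 86x³ − 100x² + 33x + 1) ÷ lead(D) = −x⁵ ÷ −x² = x³. Subtract (x³)·D = −x⁵ + 9x⁴ − 3x³. Remainder: −9x⁴ + 89x³ − 100x² + 33x + 1.
Step 5: lead(−9x⁴ + 89x³ − 100x² + 33x + 1) ÷ lead(D) = −9x⁴ ÷ −x² = 9x². Subtract (9x²)·D = −9x⁴ + 81x³ − 27x². Remainder: 8x³ − 73x² + 33x + 1.
Step 6: lead(8x³ − 73x² + 33x + 1) ÷ lead(D) = 8x³ ÷ −x² = −8x. Subtract (−8x)·D = 8x³ − 72x² + 24x. Remainder: −x² + 9x + 1.
Step 7: lead(−x² + 9x + 1) ÷ lead(D) = −x² ÷ −x² = 1. Subtract (1)·D = −x² + 9x − 3. Remainder: 4.

R = [4]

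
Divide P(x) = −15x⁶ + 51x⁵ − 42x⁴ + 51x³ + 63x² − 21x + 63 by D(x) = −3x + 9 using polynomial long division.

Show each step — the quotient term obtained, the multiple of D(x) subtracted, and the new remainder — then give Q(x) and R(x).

Q(x) = 5x⁵ − 2x⁴ + 8x³ + 7x² + 7; R(x) = 0

Step 1: lead(−15x⁶ + 51x⁵ − 42x⁴ + 51x³ + 63x² − 21x + 63) ÷ lead(D) = −15x⁶ ÷ −3x = 5x⁵. Subtract (5x⁵)·D = −15x⁶ + 45x⁵. Remainder: 6x⁵ − 42x⁴ + 51x³ + 63x² − 21x + 63.
Step 2: lead(6x⁵ − 42x⁴ + 51x³ + 63x² − 21x + 63) ÷ lead(D) = 6x⁵ ÷ −3x = −2x⁴. Subtract (−2x⁴)·D = 6x⁵ − 18x⁴. Remainder: −24x⁴ + 51x³ + 63x² − 21x + 63.
Step 3: lead(−24x⁴ + 51x³ + 63x² − 21x + 63) ÷ lead(D) = −24x⁴ ÷ −3x = 8x³. Subtract (8x³)·D = −24x⁴ + 72x³. Remainder: −21x³ + 63x² − 21x + 63.
Step 4: lead(−21x³ + 63x² − 21x + 63) ÷ lead(D) = −21x³ ÷ −3x = 7x². Subtract (7x²)·D = −21x³ + 63x². Remainder: −21x + 63.
Step 5: lead(−21x + 63) ÷ lead(D) = −21x ÷ −3x = 7. Subtract (7)·D = −21x + 63. Remainder: 0.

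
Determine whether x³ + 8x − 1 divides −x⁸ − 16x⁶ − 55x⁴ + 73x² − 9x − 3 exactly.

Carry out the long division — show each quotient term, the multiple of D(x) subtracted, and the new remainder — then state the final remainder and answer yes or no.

R(x) = −3, so D(x) is not a factor of P(x). no

Step 1: lead(−x⁸ − 16x⁶ − 55x⁴ + 73x² − 9x − 3) ÷ lead(D) = −x⁸ ÷ x³ = −x⁵. Subtract (−x⁵)·D = −x⁸ − 8x⁶ + x⁵. Remainder: −8x⁶ − x⁵ − 55x⁴ + 73x² − 9x − 3.
Step 2: lead(−8x⁶ − x⁵ − 55x⁴ + 73x² − 9x − 3) ÷ lead(D) = −8x⁶ ÷ x³ = −8x³. Subtract (−8x³)·D = −8x⁶ − 64x⁴ + 8x³. Remainder: −x⁵ + 9x⁴ − 8x³ + 73x² − 9x − 3.
Step 3: lead(−x⁵ + 9x⁴ − 8x³ + 73x² − 9x − 3) ÷ lead(D) = −x⁵ ÷ x³ = −x². Subtract (−x²)·D = −x⁵ − 8x³ + x². Remainder: 9x⁴ + 72x² − 9x − 3.
Step 4: lead(9x⁴ + 72x² − 9x − 3) ÷ lead(D) = 9x⁴ ÷ x³ = 9x. Subtract (9x)·D = 9x⁴ + 72x² − 9x. Remainder: −3.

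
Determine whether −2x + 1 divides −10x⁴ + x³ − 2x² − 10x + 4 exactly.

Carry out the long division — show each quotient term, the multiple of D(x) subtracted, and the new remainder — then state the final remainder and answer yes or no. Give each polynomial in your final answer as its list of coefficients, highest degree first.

R = [-2], so D(x) is not a factor of P(x). no

Step 1: lead(−10x⁴ + x³ − 2x² − 10x + 4) ÷ lead(D) = −10x⁴ ÷ −2x = 5x³. Subtract (5x³)·D = −10x⁴ + 5x³. Remainder: −4x³ − 2x² − 10x + 4.
Step 2: lead(−4x³ − 2x² − 10x + 4) ÷ lead(D) = −4x³ ÷ −2x = 2x². Subtract (2x²)·D = −4x³ + 2x². Remainder: −4x² − 10x + 4.
Step 3: lead(−4x² − 10x + 4) ÷ lead(D) = −4x² ÷ −2x = 2x. Subtract (2x)·D = −4x² + 2x. Remainder: −12x + 4.
Step 4: lead(−12x + 4) ÷ lead(D) = −12x ÷ −2x = 6. Subtract (6)·D = −12x + 6. Remainder: −2.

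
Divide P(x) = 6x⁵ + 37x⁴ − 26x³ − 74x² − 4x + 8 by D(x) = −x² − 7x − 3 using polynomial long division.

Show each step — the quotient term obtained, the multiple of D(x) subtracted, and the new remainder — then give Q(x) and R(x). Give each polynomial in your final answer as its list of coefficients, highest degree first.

Q = [-6, 5, 9, -4]; R = [-5, -4]

Step 1: lead(6x⁵ + 37x⁴ − 26x³ − 74x² − 4x + 8) ÷ lead(D) = 6x⁵ ÷ −x² = −6x³. Subtract (−6x³)·D = 6x⁵ + 42x⁴ + 18x³. Remainder: −5x⁴ − 44x³ − 74x² − 4x + 8.
Step 2: lead(−5x⁴ − 44x³ − 74x² − 4x + 8) ÷ lead(D) = −5x⁴ ÷ −x² = 5x². Subtract (5x²)·D = −5x⁴ − 35x³ − 15x². Remainder: −9x³ − 59x² − 4x + 8.
Step 3: lead(−9x³ − 59x² − 4x + 8) ÷ lead(D) = −9x³ ÷ −x² = 9x. Subtract (9x)·D = −9x³ − 63x² − 27x. Remainder: 4x² + 23x + 8.
Step 4: lead(4x² + 23x + 8) ÷ lead(D) = 4x² ÷ −x² = −4. Subtract (−4)·D = 4x² + 28x + 12. Remainder: −5x − 4.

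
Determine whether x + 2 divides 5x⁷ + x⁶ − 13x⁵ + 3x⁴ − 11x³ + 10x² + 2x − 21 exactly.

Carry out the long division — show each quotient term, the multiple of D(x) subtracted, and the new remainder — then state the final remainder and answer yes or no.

R(x) = −9, so D(x) is not a factor of P(x). no

Step 1: lead(5x⁷ + x⁶ − 13x⁵ + 3x⁴ − 11x³ + 10x² + 2x − 21) ÷ lead(D) = 5x⁷ ÷ x = 5x⁶. Subtract (5x⁶)·D = 5x⁷ + 10x⁶. Remainder: −9x⁶ − 13x⁵ + 3x⁴ − 11x³ + 10x² + 2x − 21.
Step 2: lead(−9x⁶ − 13x⁵ + 3x⁴ − 11x³ + 10x² + 2x − 21) ÷ lead(D) = −9x⁶ ÷ x = −9x⁵. Subtract (−9x⁵)·D = −9x⁶ − 18x⁵. Remainder: 5x⁵ + 3x⁴ − 11x³ + 10x² + 2x − 21.
Step 3: lead(5x⁵ + 3x⁴ − 11x³ + 10x² + 2x − 21) ÷ lead(D) = 5x⁵ ÷ x = 5x⁴. Subtract (5x⁴)·D = 5x⁵ + 10x⁴. Remainder: −7x⁴ − 11x³ + 10x² + 2x − 21.
Step 4: lead(−7x⁴ − 11x³ + 10x² + 2x − 21) ÷ lead(D) = −7x⁴ ÷ x = −7x³. Subtract (−7x³)·D = −7x⁴ − 14x³. Remainder: 3x³ + 10x² + 2x − 21.
Step 5: lead(3x³ + 10x² + 2x − 21) ÷ lead(D) = 3x³ ÷ x = 3x². Subtract (3x²)·D = 3x³ + 6x². Remainder: 4x² + 2x − 21.
Step 6: lead(4x² + 2x − 21) ÷ lead(D) = 4x² ÷ x = 4x. Subtract (4x)·D = 4x² + 8x. Remainder: −6x − 21.
Step 7: lead(−6x − 21) ÷ lead(D) = −6x ÷ x = −6. Subtract (−6)·D = −6x − 12. Remainder: −9.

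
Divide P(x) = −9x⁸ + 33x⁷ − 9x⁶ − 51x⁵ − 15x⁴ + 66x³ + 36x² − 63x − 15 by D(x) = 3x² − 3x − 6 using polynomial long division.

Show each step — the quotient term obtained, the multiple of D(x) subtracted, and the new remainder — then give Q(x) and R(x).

Q(x) = −3x⁶ + 8x⁵ − x⁴ − 2x³ − 9x² + 9x + 3; R(x) = 3

Step 1: lead(−9x⁸ + 33x⁷ − 9x⁶ − 51x⁵ − 15x⁴ + 66x³ + 36x² − 63x − 15) ÷ lead(D) = −9x⁸ ÷ 3x² = −3x⁶. Subtract (−3x⁶)·D = −9x⁸ + 9x⁷ + 18x⁶. Remainder: 24x⁷ − 27x⁶ − 51x⁵ − 15x⁴ + 66x³ + 36x² − 63x − 15.
Step 2: lead(24x⁷ − 27x⁶ − 51x⁵ − 15x⁴ + 66x³ + 36x² − 63x − 15) ÷ lead(D) = 24x⁷ ÷ 3x² = 8x⁵. Subtract (8x⁵)·D = 24x⁷ − 24x⁶ − 48x⁵. Remainder: −3x⁶ − 3x⁵ − 15x⁴ + 66x³ + 36x² − 63x − 15.
Step 3: lead(−3x⁶ − 3x⁵ − 15x⁴ + 66x³ + 36x² − 63x − 15) ÷ lead(D) = −3x⁶ ÷ 3x² = −x⁴. Subtract (−x⁴)·D = −3x⁶ + 3x⁵ + 6x⁴. Remainder: −6x⁵ − 21x⁴ + 66x³ + 36x² − 63x − 15.
Step 4: lead(−6x⁵ − 21x⁴ + 66x³ + 36x² − 63x − 15) ÷ lead(D) = −6x⁵ ÷ 3x² = −2x³. Subtract (−2x³)·D = −6x⁵ + 6x⁴ + 12x³. Remainder: −27x⁴ + 54x³ + 36x² − 63x − 15.
Step 5: lead(−27x⁴ + 54x³ + 36x² − 63x − 15) ÷ lead(D) = −27x⁴ ÷ 3x² = −9x². Subtract (−9x²)·D = −27x⁴ + 27x³ + 54x². Remainder: 27x³ − 18x² − 63x − 15.
Step 6: lead(27x³ − 18x² − 63x − 15) ÷ lead(D) = 27x³ ÷ 3x² = 9x. Subtract (9x)·D = 27x³ − 27x² − 54x. Remainder: 9x² − 9x − 15.
Step 7: lead(9x² − 9x − 15) ÷ lead(D) = 9x² ÷ 3x² = 3. Subtract (3)·D = 9x² − 9x − 18. Remainder: 3.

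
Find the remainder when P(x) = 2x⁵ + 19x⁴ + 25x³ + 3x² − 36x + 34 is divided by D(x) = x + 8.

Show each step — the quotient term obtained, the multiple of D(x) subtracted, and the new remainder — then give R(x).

Step 1: lead(2x⁵ + 19x⁴ + 25x³ + 3x² − 36x + 34) ÷ lead(D) = 2x⁵ ÷ x = 2x⁴. Subtract (2x⁴)·D = 2x⁵ + 16x⁴. Remainder: 3x⁴ + 25x³ + 3x² − 36x + 34.
Step 2: lead(3x⁴ + 25x³ + 3x² − 36x + 34) ÷ lead(D) = 3x⁴ ÷ x = 3x³. Subtract (3x³)·D = 3x⁴ + 24x³. Remainder: x³ + 3x² − 36x + 34.
Step 3: lead(x³ + 3x² − 36x + 34) ÷ lead(D) = x³ ÷ x = x². Subtract (x²)·D = x³ + 8x². Remainder: −5x² − 36x + 34.
Step 4: lead(−5x² − 36x + 34) ÷ lead(D) = −5x² ÷ x = −5x. Subtract (−5x)·D = −5x² − 40x. Remainder: 4x + 34.
Step 5: lead(4x + 34) ÷ lead(D) = 4x ÷ x = 4. Subtract (4)·D = 4x + 32. Remainder: 2.

R(x) = 2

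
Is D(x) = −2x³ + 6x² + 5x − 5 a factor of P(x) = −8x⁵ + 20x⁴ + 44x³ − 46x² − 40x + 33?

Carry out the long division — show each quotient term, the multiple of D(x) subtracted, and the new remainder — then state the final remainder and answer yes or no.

R(x) = 3, so D(x) is not a factor of P(x). no

Step 1: lead(−8x⁵ + 20x⁴ + 44x³ − 46x² − 40x + 33) ÷ lead(D) = −8x⁵ ÷ −2x³ = 4x². Subtract (4x²)·D = −8x⁵ + 24x⁴ + 20x³ − 20x². Remainder: −4x⁴ + 24x³ − 26x² − 40x + 33.
Step 2: lead(−4x⁴ + 24x³ − 26x² − 40x + 33) ÷ lead(D) = −4x⁴ ÷ −2x³ = 2x. Subtract (2x)·D = −4x⁴ + 12x³ + 10x² − 10x. Remainder: 12x³ − 36x² − 30x + 33.
Step 3: lead(12x³ − 36x² − 30x + 33) ÷ lead(D) = 12x³ ÷ −2x³ = −6. Subtract (−6)·D = 12x³ − 36x² − 30x + 30. Remainder: 3.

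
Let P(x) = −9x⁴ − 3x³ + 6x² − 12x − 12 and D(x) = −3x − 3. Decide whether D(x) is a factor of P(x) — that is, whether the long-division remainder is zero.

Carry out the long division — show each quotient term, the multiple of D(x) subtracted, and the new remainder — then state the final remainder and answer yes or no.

Step 1: lead(−9x⁴ − 3x³ + 6x² − 12x − 12) ÷ lead(D) = −9x⁴ ÷ −3x = 3x³. Subtract (3x³)·D = −9x⁴ − 9x³. Remainder: 6x³ + 6x² − 12x − 12.
Step 2: lead(6x³ + 6x² − 12x − 12) ÷ lead(D) = 6x³ ÷ −3x = −2x². Subtract (−2x²)·D = 6x³ + 6x². Remainder: −12x − 12.
Step 3: lead(−12x − 12) ÷ lead(D) = −12x ÷ −3x = 4. Subtract (4)·D = −12x − 12. Remainder: 0.

R(x) = 0, so D(x) is a factor of P(x). yes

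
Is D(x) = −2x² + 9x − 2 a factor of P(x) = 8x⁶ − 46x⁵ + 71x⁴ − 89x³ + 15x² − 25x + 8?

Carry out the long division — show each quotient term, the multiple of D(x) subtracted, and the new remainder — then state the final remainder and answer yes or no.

Step 1: lead(8x⁶ − 46x⁵ + 71x⁴ − 89x³ + 15x² − 25x + 8) ÷ lead(D) = 8x⁶ ÷ −2x² = −4x⁴. Subtract (−4x⁴)·D = 8x⁶ − 36x⁵ + 8x⁴. Remainder: −10x⁵ + 63x⁴ − 89x³ + 15x² − 25x + 8.
Step 2: lead(−10x⁵ + 63x⁴ − 89x³ + 15x² − 25x + 8) ÷ lead(D) = −10x⁵ ÷ −2x² = 5x³. Subtract (5x³)·D = −10x⁵ + 45x⁴ − 10x³. Remainder: 18x⁴ − 79x³ + 15x² − 25x + 8.
Step 3: lead(18x⁴ − 79x³ + 15x² − 25x + 8) ÷ lead(D) = 18x⁴ ÷ −2x² = −9x². Subtract (−9x²)·D = 18x⁴ − 81x³ + 18x². Remainder: 2x³ − 3x² − 25x + 8.
Step 4: lead(2x³ − 3x² − 25x + 8) ÷ lead(D) = 2x³ ÷ −2x² = −x. Subtract (−x)·D = 2x³ − 9x² + 2x. Remainder: 6x² − 27x + 8.
Step 5: lead(6x² − 27x + 8) ÷ lead(D) = 6x² ÷ −2x² = −3. Subtract (−3)·D = 6x² − 27x + 6. Remainder: 2.

R(x) = 2, so D(x) is not a factor of P(x). no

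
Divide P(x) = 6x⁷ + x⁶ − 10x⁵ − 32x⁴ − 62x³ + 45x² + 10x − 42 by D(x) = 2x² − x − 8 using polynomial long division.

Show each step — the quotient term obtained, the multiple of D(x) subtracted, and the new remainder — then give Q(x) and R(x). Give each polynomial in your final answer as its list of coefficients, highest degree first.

Q = [3, 2, 8, -4, -1, 6]; R = [8, 6]

Step 1: lead(6x⁷ + x⁶ − 10x⁵ − 32x⁴ − 62x³ + 45x² + 10x − 42) ÷ lead(D) = 6x⁷ ÷ 2x² = 3x⁵. Subtract (3x⁵)·D = 6x⁷ − 3x⁶ − 24x⁵. Remainder: 4x⁶ + 14x⁵ − 32x⁴ − 62x³ + 45x² + 10x − 42.
Step 2: lead(4x⁶ + 14x⁵ − 32x⁴ − 62x³ + 45x² + 10x − 42) ÷ lead(D) = 4x⁶ ÷ 2x² = 2x⁴. Subtract (2x⁴)·D = 4x⁶ − 2x⁵ − 16x⁴. Remainder: 16x⁵ − 16x⁴ − 62x³ + 45x² + 10x − 42.
Step 3: lead(16x⁵ − 16x⁴ − 62x³ + 45x² + 10x − 42) ÷ lead(D) = 16x⁵ ÷ 2x² = 8x³. Subtract (8x³)·D = 16x⁵ − 8x⁴ − 64x³. Remainder: −8x⁴ + 2x³ + 45x² + 10x − 42.
Step 4: lead(−8x⁴ + 2x³ + 45x² + 10x − 42) ÷ lead(D) = −8x⁴ ÷ 2x² = −4x². Subtract (−4x²)·D = −8x⁴ + 4x³ + 32x². Remainder: −2x³ + 13x² + 10x − 42.
Step 5: lead(−2x³ + 13x² + 10x − 42) ÷ lead(D) = −2x³ ÷ 2x² = −x. Subtract (−x)·D = −2x³ + x² + 8x. Remainder: 12x² + 2x − 42.
Step 6: lead(12x² + 2x − 42) ÷ lead(D) = 12x² ÷ 2x² = 6. Subtract (6)·D = 12x² − 6x − 48. Remainder: 8x + 6.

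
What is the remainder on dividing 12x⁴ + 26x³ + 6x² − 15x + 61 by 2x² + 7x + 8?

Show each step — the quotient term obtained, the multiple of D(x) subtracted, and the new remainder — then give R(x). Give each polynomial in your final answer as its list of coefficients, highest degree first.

Step 1: lead(12x⁴ + 26x³ + 6x² − 15x + 61) ÷ lead(D) = 12x⁴ ÷ 2x² = 6x². Subtract (6x²)·D = 12x⁴ + 42x³ + 48x². Remainder: −16x³ − 42x² − 15x + 61.
Step 2: lead(−16x³ − 42x² − 15x + 61) ÷ lead(D) = −16x³ ÷ 2x² = −8x. Subtract (−8x)·D = −16x³ − 56x² − 64x. Remainder: 14x² + 49x + 61.
Step 3: lead(14x² + 49x + 61) ÷ lead(D) = 14x² ÷ 2x² = 7. Subtract (7)·D = 14x² + 49x + 56. Remainder: 5.

R = [5]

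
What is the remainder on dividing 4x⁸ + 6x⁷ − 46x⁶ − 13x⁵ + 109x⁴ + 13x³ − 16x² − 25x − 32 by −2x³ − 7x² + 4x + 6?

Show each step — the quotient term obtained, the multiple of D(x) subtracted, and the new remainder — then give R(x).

Step 1: lead(4x⁸ + 6x⁷ − 46x⁶ − 13x⁵ + 109x⁴ + 13x³ − 16x² − 25x − 32) ÷ lead(D) = 4x⁸ ÷ −2x³ = −2x⁵. Subtract (−2x⁵)·D = 4x⁸ + 14x⁷ − 8x⁶ − 12x⁵. Remainder: −8x⁷ − 38x⁶ − x⁵ + 109x⁴ + 13x³ − 16x² − 25x − 32.
Step 2: lead(−8x⁷ − 38x⁶ − x⁵ + 109x⁴ + 13x³ − 16x² − 25x − 32) ÷ lead(D) = −8x⁷ ÷ −2x³ = 4x⁴. Subtract (4x⁴)·D = −8x⁷ − 28x⁶ + 16x⁵ + 24x⁴. Remainder: −10x⁶ − 17x⁵ + 85x⁴ + 13x³ − 16x² − 25x − 32.
Step 3: lead(−10x⁶ − 17x⁵ + 85x⁴ + 13x³ − 16x² − 25x − 32) ÷ lead(D) = −10x⁶ ÷ −2x³ = 5x³. Subtract (5x³)·D = −10x⁶ − 35x⁵ + 20x⁴ + 30x³. Remainder: 18x⁵ + 65x⁴ − 17x³ − 16x² − 25x − 32.
Step 4: lead(18x⁵ + 65x⁴ − 17x³ − 16x² − 25x − 32) ÷ lead(D) = 18x⁵ ÷ −2x³ = −9x². Subtract (−9x²)·D = 18x⁵ + 63x⁴ − 36x³ − 54x². Remainder: 2x⁴ + 19x³ + 38x² − 25x − 32.
Step 5: lead(2x⁴ + 19x³ + 38x² − 25x − 32) ÷ lead(D) = 2x⁴ ÷ −2x³ = −x. Subtract (−x)·D = 2x⁴ + 7x³ − 4x² − 6x. Remainder: 12x³ + 42x² − 19x − 32.
Step 6: lead(12x³ + 42x² − 19x − 32) ÷ lead(D) = 12x³ ÷ −2x³ = −6. Subtract (−6)·D = 12x³ + 42x² − 24x − 36. Remainder: 5x + 4.

R(x) = 5x + 4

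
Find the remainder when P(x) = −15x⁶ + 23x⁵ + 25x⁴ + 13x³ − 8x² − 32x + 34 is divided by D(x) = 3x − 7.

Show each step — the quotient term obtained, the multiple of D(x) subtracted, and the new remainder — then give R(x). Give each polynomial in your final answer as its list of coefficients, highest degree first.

Step 1: lead(−15x⁶ + 23x⁵ + 25x⁴ + 13x³ − 8x² − 32x + 34) ÷ lead(D) = −15x⁶ ÷ 3x = −5x⁵. Subtract (−5x⁵)·D = −15x⁶ + 35x⁵. Remainder: −12x⁵ + 25x⁴ + 13x³ − 8x² − 32x + 34.
Step 2: lead(−12x⁵ + 25x⁴ + 13x³ − 8x² − 32x + 34) ÷ lead(D) = −12x⁵ ÷ 3x = −4x⁴. Subtract (−4x⁴)·D = −12x⁵ + 28x⁴. Remainder: −3x⁴ + 13x³ − 8x² − 32x + 34.
Step 3: lead(−3x⁴ + 13x³ − 8x² − 32x + 34) ÷ lead(D) = −3x⁴ ÷ 3x = −x³. Subtract (−x³)·D = −3x⁴ + 7x³. Remainder: 6x³ − 8x² − 32x + 34.
Step 4: lead(6x³ − 8x² − 32x + 34) ÷ lead(D) = 6x³ ÷ 3x = 2x². Subtract (2x²)·D = 6x³ − 14x². Remainder: 6x² − 32x + 34.
Step 5: lead(6x² − 32x + 34) ÷ lead(D) = 6x² ÷ 3x = 2x. Subtract (2x)·D = 6x² − 14x. Remainder: −18x + 34.
Step 6: lead(−18x + 34) ÷ lead(D) = −18x ÷ 3x = −6. Subtract (−6)·D = −18x + 42. Remainder: −8.

R = [-8]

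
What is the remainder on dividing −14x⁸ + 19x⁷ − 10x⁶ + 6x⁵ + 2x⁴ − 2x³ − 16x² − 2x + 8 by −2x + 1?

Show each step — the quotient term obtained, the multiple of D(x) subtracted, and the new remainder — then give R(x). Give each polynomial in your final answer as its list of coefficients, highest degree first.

Step 1: lead(−14x⁸ + 19x⁷ − 10x⁶ + 6x⁵ + 2x⁴ − 2x³ − 16x² − 2x + 8) ÷ lead(D) = −14x⁸ ÷ −2x = 7x⁷. Subtract (7x⁷)·D = −14x⁸ + 7x⁷. Remainder: 12x⁷ − 10x⁶ + 6x⁵ + 2x⁴ − 2x³ − 16x² − 2x + 8.
Step 2: lead(12x⁷ − 10x⁶ + 6x⁵ + 2x⁴ − 2x³ − 16x² − 2x + 8) ÷ lead(D) = 12x⁷ ÷ −2x = −6x⁶. Subtract (−6x⁶)·D = 12x⁷ − 6x⁶. Remainder: −4x⁶ + 6x⁵ + 2x⁴ − 2x³ − 16x² − 2x + 8.
Step 3: lead(−4x⁶ + 6x⁵ + 2x⁴ − 2x³ − 16x² − 2x + 8) ÷ lead(D) = −4x⁶ ÷ −2x = 2x⁵. Subtract (2x⁵)·D = −4x⁶ + 2x⁵. Remainder: 4x⁵ + 2x⁴ − 2x³ − 16x² − 2x + 8.
Step 4: lead(4x⁵ + 2x⁴ − 2x³ − 16x² − 2x + 8) ÷ lead(D) = 4x⁵ ÷ −2x = −2x⁴. Subtract (−2x⁴)·D = 4x⁵ − 2x⁴. Remainder: 4x⁴ − 2x³ − 16x² − 2x + 8.
Step 5: lead(4x⁴ − 2x³ − 16x² − 2x + 8) ÷ lead(D) = 4x⁴ ÷ −2x = −2x³. Subtract (−2x³)·D = 4x⁴ − 2x³. Remainder: −16x² − 2x + 8.
Step 6: lead(−16x² − 2x + 8) ÷ lead(D) = −16x² ÷ −2x = 8x. Subtract (8x)·D = −16x² + 8x. Remainder: −10x + 8.
Step 7: lead(−10x + 8) ÷ lead(D) = −10x ÷ −2x = 5. Subtract (5)·D = −10x + 5. Remainder: 3.

R = [3]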